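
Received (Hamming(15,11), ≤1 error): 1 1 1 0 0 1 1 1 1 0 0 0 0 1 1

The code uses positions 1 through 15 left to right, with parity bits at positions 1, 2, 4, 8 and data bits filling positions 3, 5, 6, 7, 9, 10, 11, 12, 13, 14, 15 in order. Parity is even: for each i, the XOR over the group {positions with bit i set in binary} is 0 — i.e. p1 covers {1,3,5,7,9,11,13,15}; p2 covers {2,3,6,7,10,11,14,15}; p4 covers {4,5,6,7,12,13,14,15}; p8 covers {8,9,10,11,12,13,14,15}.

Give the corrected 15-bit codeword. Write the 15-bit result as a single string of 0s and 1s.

011001111000011

s1 (pos 1,3,5,7,9,11,13,15): 1⊕1⊕0⊕1⊕1⊕0⊕0⊕1 = 1
s2 (pos 2,3,6,7,10,11,14,15): 1⊕1⊕1⊕1⊕0⊕0⊕1⊕1 = 0
s4 (pos 4,5,6,7,12,13,14,15): 0⊕0⊕1⊕1⊕0⊕0⊕1⊕1 = 0
s8 (pos 8,9,10,11,12,13,14,15): 1⊕1⊕0⊕0⊕0⊕0⊕1⊕1 = 0
Syndrome s8…s1 = 0001 → error at position 1.
Flip position 1: 111001111000011 → 011001111000011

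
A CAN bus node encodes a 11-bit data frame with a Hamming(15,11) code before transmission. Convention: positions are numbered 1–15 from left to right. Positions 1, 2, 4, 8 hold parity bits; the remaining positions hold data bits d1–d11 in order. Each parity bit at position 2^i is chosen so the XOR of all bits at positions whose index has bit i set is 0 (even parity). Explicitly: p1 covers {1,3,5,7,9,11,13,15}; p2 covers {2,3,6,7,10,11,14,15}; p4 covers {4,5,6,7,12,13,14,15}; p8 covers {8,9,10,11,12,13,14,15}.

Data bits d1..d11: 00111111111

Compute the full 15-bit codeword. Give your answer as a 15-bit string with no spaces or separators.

Place data at non-parity positions: p1 p2 0 p4 0 1 1 p8 1 1 1 1 1 1 1
p1 (pos 1,3,5,7,9,11,13,15): XOR of data positions = 0⊕0⊕1⊕1⊕1⊕1⊕1 = 1
p2 (pos 2,3,6,7,10,11,14,15): XOR of data positions = 0⊕1⊕1⊕1⊕1⊕1⊕1 = 0
p4 (pos 4,5,6,7,12,13,14,15): XOR of data positions = 0⊕1⊕1⊕1⊕1⊕1⊕1 = 0
p8 (pos 8,9,10,11,12,13,14,15): XOR of data positions = 1⊕1⊕1⊕1⊕1⊕1⊕1 = 1
Codeword: 100001111111111

100001111111111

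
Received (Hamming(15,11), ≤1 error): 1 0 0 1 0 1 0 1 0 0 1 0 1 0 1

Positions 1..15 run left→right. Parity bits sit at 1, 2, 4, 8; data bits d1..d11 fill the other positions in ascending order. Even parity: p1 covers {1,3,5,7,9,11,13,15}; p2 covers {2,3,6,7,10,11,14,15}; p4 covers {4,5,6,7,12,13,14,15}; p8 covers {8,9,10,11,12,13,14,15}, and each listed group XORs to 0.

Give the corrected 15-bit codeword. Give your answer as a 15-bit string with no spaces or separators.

s1 (pos 1,3,5,7,9,11,13,15): 1⊕0⊕0⊕0⊕0⊕1⊕1⊕1 = 0
s2 (pos 2,3,6,7,10,11,14,15): 0⊕0⊕1⊕0⊕0⊕1⊕0⊕1 = 1
s4 (pos 4,5,6,7,12,13,14,15): 1⊕0⊕1⊕0⊕0⊕1⊕0⊕1 = 0
s8 (pos 8,9,10,11,12,13,14,15): 1⊕0⊕0⊕1⊕0⊕1⊕0⊕1 = 0
Syndrome s8…s1 = 0010 → error at position 2.
Flip position 2: 100101010010101 → 110101010010101

110101010010101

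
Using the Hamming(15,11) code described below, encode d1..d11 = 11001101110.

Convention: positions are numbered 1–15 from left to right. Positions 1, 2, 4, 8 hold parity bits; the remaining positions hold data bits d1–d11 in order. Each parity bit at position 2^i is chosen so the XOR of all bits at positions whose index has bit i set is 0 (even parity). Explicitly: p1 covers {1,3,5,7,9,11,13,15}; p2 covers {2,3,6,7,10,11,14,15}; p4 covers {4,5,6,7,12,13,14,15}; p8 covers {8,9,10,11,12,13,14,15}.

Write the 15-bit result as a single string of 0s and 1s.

Place data at non-parity positions: p1 p2 1 p4 1 0 0 p8 1 1 0 1 1 1 0
p1 (pos 1,3,5,7,9,11,13,15): XOR of data positions = 1⊕1⊕0⊕1⊕0⊕1⊕0 = 0
p2 (pos 2,3,6,7,10,11,14,15): XOR of data positions = 1⊕0⊕0⊕1⊕0⊕1⊕0 = 1
p4 (pos 4,5,6,7,12,13,14,15): XOR of data positions = 1⊕0⊕0⊕1⊕1⊕1⊕0 = 0
p8 (pos 8,9,10,11,12,13,14,15): XOR of data positions = 1⊕1⊕0⊕1⊕1⊕1⊕0 = 1
Codeword: 011010011101110

011010011101110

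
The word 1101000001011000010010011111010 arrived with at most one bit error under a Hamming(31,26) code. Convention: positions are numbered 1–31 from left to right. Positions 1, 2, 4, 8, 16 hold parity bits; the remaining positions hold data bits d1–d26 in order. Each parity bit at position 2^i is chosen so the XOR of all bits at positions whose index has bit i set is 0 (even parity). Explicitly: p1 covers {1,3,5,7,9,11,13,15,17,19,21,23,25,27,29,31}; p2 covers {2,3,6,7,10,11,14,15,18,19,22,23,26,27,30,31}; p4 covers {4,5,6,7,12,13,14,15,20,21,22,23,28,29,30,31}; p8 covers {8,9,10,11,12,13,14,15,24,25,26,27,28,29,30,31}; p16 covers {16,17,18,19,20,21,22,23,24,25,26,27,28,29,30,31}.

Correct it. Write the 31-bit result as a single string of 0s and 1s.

s1 (pos 1,3,5,7,9,11,13,15,17,19,21,23,25,27,29,31): 1⊕0⊕0⊕0⊕0⊕0⊕1⊕0⊕0⊕0⊕1⊕0⊕1⊕1⊕0⊕0 = 1
s2 (pos 2,3,6,7,10,11,14,15,18,19,22,23,26,27,30,31): 1⊕0⊕0⊕0⊕1⊕0⊕0⊕0⊕1⊕0⊕0⊕0⊕1⊕1⊕1⊕0 = 0
s4 (pos 4,5,6,7,12,13,14,15,20,21,22,23,28,29,30,31): 1⊕0⊕0⊕0⊕1⊕1⊕0⊕0⊕0⊕1⊕0⊕0⊕1⊕0⊕1⊕0 = 0
s8 (pos 8,9,10,11,12,13,14,15,24,25,26,27,28,29,30,31): 0⊕0⊕1⊕0⊕1⊕1⊕0⊕0⊕1⊕1⊕1⊕1⊕1⊕0⊕1⊕0 = 1
s16 (pos 16,17,18,19,20,21,22,23,24,25,26,27,28,29,30,31): 0⊕0⊕1⊕0⊕0⊕1⊕0⊕0⊕1⊕1⊕1⊕1⊕1⊕0⊕1⊕0 = 0
Syndrome s16…s1 = 01001 → error at position 9.
Flip position 9: 1101000001011000010010011111010 → 1101000011011000010010011111010

1101000011011000010010011111010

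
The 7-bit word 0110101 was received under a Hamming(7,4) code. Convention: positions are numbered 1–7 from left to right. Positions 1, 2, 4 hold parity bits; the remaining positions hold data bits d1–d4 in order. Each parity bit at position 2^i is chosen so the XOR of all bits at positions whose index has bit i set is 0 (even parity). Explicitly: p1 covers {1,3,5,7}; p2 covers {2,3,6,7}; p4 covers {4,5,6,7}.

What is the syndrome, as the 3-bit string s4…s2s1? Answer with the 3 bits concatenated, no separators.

s1 (pos 1,3,5,7): 0⊕1⊕1⊕1 = 1
s2 (pos 2,3,6,7): 1⊕1⊕0⊕1 = 1
s4 (pos 4,5,6,7): 0⊕1⊕0⊕1 = 0
Syndrome s4…s1 = 011 → error at position 3.

011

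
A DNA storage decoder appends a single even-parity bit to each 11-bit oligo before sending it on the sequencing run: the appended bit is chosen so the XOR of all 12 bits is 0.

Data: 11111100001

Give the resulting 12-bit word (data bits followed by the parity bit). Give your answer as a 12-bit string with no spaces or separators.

XOR of the 11 data bits: 1⊕1⊕1⊕1⊕1⊕1⊕0⊕0⊕0⊕0⊕1 = 1
Parity bit = 1 (so all 12 bits XOR to 0).

111111000011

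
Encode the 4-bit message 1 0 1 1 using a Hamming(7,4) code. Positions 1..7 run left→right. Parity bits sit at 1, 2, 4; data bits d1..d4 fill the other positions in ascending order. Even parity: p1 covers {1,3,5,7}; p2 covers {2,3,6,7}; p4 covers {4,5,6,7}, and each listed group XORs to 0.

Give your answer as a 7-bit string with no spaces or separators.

0110011

Place data at non-parity positions: p1 p2 1 p4 0 1 1
p1 (pos 1,3,5,7): XOR of data positions = 1⊕0⊕1 = 0
p2 (pos 2,3,6,7): XOR of data positions = 1⊕1⊕1 = 1
p4 (pos 4,5,6,7): XOR of data positions = 0⊕1⊕1 = 0
Codeword: 0110011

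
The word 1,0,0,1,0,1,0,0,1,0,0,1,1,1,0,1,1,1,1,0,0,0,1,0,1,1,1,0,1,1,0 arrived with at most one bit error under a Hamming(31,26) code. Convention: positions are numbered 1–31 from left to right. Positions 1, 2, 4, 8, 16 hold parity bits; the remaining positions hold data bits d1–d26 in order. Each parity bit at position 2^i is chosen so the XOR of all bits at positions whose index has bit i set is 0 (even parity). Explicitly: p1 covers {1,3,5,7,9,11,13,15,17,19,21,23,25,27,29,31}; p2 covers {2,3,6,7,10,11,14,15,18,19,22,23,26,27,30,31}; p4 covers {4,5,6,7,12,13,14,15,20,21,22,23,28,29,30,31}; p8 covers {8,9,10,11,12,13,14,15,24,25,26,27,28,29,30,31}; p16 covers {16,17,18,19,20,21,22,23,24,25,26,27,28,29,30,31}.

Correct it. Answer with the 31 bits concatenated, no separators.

s1 (pos 1,3,5,7,9,11,13,15,17,19,21,23,25,27,29,31): 1⊕0⊕0⊕0⊕1⊕0⊕1⊕0⊕1⊕1⊕0⊕1⊕1⊕1⊕1⊕0 = 1
s2 (pos 2,3,6,7,10,11,14,15,18,19,22,23,26,27,30,31): 0⊕0⊕1⊕0⊕0⊕0⊕1⊕0⊕1⊕1⊕0⊕1⊕1⊕1⊕1⊕0 = 0
s4 (pos 4,5,6,7,12,13,14,15,20,21,22,23,28,29,30,31): 1⊕0⊕1⊕0⊕1⊕1⊕1⊕0⊕0⊕0⊕0⊕1⊕0⊕1⊕1⊕0 = 0
s8 (pos 8,9,10,11,12,13,14,15,24,25,26,27,28,29,30,31): 0⊕1⊕0⊕0⊕1⊕1⊕1⊕0⊕0⊕1⊕1⊕1⊕0⊕1⊕1⊕0 = 1
s16 (pos 16,17,18,19,20,21,22,23,24,25,26,27,28,29,30,31): 1⊕1⊕1⊕1⊕0⊕0⊕0⊕1⊕0⊕1⊕1⊕1⊕0⊕1⊕1⊕0 = 0
Syndrome s16…s1 = 01001 → error at position 9.
Flip position 9: 1001010010011101111000101110110 → 1001010000011101111000101110110

1001010000011101111000101110110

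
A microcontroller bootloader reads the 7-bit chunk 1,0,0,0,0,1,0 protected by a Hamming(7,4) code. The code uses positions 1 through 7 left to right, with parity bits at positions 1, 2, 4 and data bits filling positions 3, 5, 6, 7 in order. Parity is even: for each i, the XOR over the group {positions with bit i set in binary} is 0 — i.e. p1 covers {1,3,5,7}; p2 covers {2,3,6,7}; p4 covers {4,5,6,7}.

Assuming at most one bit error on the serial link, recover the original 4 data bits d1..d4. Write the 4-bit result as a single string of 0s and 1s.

0011

s1 (pos 1,3,5,7): 1⊕0⊕0⊕0 = 1
s2 (pos 2,3,6,7): 0⊕0⊕1⊕0 = 1
s4 (pos 4,5,6,7): 0⊕0⊕1⊕0 = 1
Syndrome s4…s1 = 111 → error at position 7.
Flip position 7: 1000010 → 1000011
Read data bits from positions 3,5,6,7: 0011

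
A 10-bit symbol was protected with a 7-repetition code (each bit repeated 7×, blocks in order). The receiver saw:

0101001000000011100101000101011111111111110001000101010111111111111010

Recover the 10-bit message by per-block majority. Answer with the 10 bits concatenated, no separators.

Block 1 (0101001): 3 ones → 0
Block 2 (0000000): 0 ones → 0
Block 3 (1110010): 4 ones → 1
Block 4 (1000101): 3 ones → 0
Block 5 (0111111): 6 ones → 1
Block 6 (1111111): 7 ones → 1
Block 7 (0001000): 1 one → 0
Block 8 (1010101): 4 ones → 1
Block 9 (1111111): 7 ones → 1
Block 10 (1111010): 5 ones → 1

0010110111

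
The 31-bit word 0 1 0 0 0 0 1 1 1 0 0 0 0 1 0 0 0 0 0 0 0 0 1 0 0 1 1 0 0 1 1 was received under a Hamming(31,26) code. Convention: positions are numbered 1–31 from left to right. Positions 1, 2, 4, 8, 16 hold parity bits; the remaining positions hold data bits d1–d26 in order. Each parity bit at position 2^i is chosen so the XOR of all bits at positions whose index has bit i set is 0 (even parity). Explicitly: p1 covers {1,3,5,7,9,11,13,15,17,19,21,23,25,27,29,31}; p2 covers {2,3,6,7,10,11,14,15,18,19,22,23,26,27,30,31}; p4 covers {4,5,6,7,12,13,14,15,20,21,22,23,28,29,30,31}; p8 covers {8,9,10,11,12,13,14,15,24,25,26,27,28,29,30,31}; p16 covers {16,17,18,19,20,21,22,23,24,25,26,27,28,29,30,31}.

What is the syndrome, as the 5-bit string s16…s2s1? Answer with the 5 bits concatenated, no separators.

11101

s1 (pos 1,3,5,7,9,11,13,15,17,19,21,23,25,27,29,31): 0⊕0⊕0⊕1⊕1⊕0⊕0⊕0⊕0⊕0⊕0⊕1⊕0⊕1⊕0⊕1 = 1
s2 (pos 2,3,6,7,10,11,14,15,18,19,22,23,26,27,30,31): 1⊕0⊕0⊕1⊕0⊕0⊕1⊕0⊕0⊕0⊕0⊕1⊕1⊕1⊕1⊕1 = 0
s4 (pos 4,5,6,7,12,13,14,15,20,21,22,23,28,29,30,31): 0⊕0⊕0⊕1⊕0⊕0⊕1⊕0⊕0⊕0⊕0⊕1⊕0⊕0⊕1⊕1 = 1
s8 (pos 8,9,10,11,12,13,14,15,24,25,26,27,28,29,30,31): 1⊕1⊕0⊕0⊕0⊕0⊕1⊕0⊕0⊕0⊕1⊕1⊕0⊕0⊕1⊕1 = 1
s16 (pos 16,17,18,19,20,21,22,23,24,25,26,27,28,29,30,31): 0⊕0⊕0⊕0⊕0⊕0⊕0⊕1⊕0⊕0⊕1⊕1⊕0⊕0⊕1⊕1 = 1
Syndrome s16…s1 = 11101 → error at position 29.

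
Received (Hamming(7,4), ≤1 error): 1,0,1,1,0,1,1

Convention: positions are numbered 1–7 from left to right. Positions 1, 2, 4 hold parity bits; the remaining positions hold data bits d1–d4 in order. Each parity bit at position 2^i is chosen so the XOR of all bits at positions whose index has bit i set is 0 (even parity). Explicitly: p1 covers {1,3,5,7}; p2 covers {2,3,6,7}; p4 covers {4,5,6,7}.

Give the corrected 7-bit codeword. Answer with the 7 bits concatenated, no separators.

1011010

s1 (pos 1,3,5,7): 1⊕1⊕0⊕1 = 1
s2 (pos 2,3,6,7): 0⊕1⊕1⊕1 = 1
s4 (pos 4,5,6,7): 1⊕0⊕1⊕1 = 1
Syndrome s4…s1 = 111 → error at position 7.
Flip position 7: 1011011 → 1011010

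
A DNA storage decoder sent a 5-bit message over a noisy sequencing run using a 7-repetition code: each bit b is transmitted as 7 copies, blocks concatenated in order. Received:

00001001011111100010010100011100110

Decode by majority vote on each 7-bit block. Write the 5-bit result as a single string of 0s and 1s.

01001

Block 1 (0000100): 1 one → 0
Block 2 (1011111): 6 ones → 1
Block 3 (1000100): 2 ones → 0
Block 4 (1010001): 3 ones → 0
Block 5 (1100110): 4 ones → 1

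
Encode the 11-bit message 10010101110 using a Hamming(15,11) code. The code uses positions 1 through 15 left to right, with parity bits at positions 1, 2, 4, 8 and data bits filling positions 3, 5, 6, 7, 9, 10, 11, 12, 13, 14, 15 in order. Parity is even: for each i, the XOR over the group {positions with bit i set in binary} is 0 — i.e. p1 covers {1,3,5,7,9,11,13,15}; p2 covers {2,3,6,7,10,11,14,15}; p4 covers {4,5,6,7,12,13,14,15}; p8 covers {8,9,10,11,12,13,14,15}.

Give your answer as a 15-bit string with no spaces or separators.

Place data at non-parity positions: p1 p2 1 p4 0 0 1 p8 0 1 0 1 1 1 0
p1 (pos 1,3,5,7,9,11,13,15): XOR of data positions = 1⊕0⊕1⊕0⊕0⊕1⊕0 = 1
p2 (pos 2,3,6,7,10,11,14,15): XOR of data positions = 1⊕0⊕1⊕1⊕0⊕1⊕0 = 0
p4 (pos 4,5,6,7,12,13,14,15): XOR of data positions = 0⊕0⊕1⊕1⊕1⊕1⊕0 = 0
p8 (pos 8,9,10,11,12,13,14,15): XOR of data positions = 0⊕1⊕0⊕1⊕1⊕1⊕0 = 0
Codeword: 101000100101110

101000100101110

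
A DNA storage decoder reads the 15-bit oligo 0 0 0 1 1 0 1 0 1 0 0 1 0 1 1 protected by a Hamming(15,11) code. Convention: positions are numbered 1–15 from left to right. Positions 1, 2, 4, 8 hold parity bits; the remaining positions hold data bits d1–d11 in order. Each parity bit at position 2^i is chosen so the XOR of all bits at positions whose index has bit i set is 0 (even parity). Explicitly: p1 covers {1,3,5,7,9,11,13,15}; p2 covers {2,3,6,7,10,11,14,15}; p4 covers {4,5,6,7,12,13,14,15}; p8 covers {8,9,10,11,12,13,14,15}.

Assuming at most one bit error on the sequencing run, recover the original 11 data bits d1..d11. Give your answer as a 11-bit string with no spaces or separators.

s1 (pos 1,3,5,7,9,11,13,15): 0⊕0⊕1⊕1⊕1⊕0⊕0⊕1 = 0
s2 (pos 2,3,6,7,10,11,14,15): 0⊕0⊕0⊕1⊕0⊕0⊕1⊕1 = 1
s4 (pos 4,5,6,7,12,13,14,15): 1⊕1⊕0⊕1⊕1⊕0⊕1⊕1 = 0
s8 (pos 8,9,10,11,12,13,14,15): 0⊕1⊕0⊕0⊕1⊕0⊕1⊕1 = 0
Syndrome s8…s1 = 0010 → error at position 2.
Flip position 2: 000110101001011 → 010110101001011
Read data bits from positions 3,5,6,7,9,10,11,12,13,14,15: 01011001011

01011001011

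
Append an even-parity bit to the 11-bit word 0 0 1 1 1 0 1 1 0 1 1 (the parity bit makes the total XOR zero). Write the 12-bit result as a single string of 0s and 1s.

001110110111

XOR of the 11 data bits: 0⊕0⊕1⊕1⊕1⊕0⊕1⊕1⊕0⊕1⊕1 = 1
Parity bit = 1 (so all 12 bits XOR to 0).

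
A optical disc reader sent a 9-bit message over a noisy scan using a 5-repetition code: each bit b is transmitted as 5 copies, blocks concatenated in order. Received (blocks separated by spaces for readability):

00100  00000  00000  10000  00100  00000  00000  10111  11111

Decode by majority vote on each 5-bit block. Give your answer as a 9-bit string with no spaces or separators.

000000011

Block 1 (00100): 1 one → 0
Block 2 (00000): 0 ones → 0
Block 3 (00000): 0 ones → 0
Block 4 (10000): 1 one → 0
Block 5 (00100): 1 one → 0
Block 6 (00000): 0 ones → 0
Block 7 (00000): 0 ones → 0
Block 8 (10111): 4 ones → 1
Block 9 (11111): 5 ones → 1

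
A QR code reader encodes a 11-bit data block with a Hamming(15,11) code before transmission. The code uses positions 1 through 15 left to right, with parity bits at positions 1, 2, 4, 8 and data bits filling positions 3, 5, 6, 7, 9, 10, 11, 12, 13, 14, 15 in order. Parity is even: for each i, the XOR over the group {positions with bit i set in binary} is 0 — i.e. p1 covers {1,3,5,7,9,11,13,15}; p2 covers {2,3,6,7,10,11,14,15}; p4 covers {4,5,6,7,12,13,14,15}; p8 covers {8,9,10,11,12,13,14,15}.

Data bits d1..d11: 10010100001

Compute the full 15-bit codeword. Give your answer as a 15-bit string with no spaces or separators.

Place data at non-parity positions: p1 p2 1 p4 0 0 1 p8 0 1 0 0 0 0 1
p1 (pos 1,3,5,7,9,11,13,15): XOR of data positions = 1⊕0⊕1⊕0⊕0⊕0⊕1 = 1
p2 (pos 2,3,6,7,10,11,14,15): XOR of data positions = 1⊕0⊕1⊕1⊕0⊕0⊕1 = 0
p4 (pos 4,5,6,7,12,13,14,15): XOR of data positions = 0⊕0⊕1⊕0⊕0⊕0⊕1 = 0
p8 (pos 8,9,10,11,12,13,14,15): XOR of data positions = 0⊕1⊕0⊕0⊕0⊕0⊕1 = 0
Codeword: 101000100100001

101000100100001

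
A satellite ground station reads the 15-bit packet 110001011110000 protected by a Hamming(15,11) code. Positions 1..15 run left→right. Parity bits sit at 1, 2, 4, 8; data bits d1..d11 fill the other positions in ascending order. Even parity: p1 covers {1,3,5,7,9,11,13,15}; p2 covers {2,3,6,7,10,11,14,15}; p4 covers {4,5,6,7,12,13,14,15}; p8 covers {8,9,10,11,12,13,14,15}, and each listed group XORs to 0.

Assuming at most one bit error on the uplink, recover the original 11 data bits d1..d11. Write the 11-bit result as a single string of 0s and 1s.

01101110000

s1 (pos 1,3,5,7,9,11,13,15): 1⊕0⊕0⊕0⊕1⊕1⊕0⊕0 = 1
s2 (pos 2,3,6,7,10,11,14,15): 1⊕0⊕1⊕0⊕1⊕1⊕0⊕0 = 0
s4 (pos 4,5,6,7,12,13,14,15): 0⊕0⊕1⊕0⊕0⊕0⊕0⊕0 = 1
s8 (pos 8,9,10,11,12,13,14,15): 1⊕1⊕1⊕1⊕0⊕0⊕0⊕0 = 0
Syndrome s8…s1 = 0101 → error at position 5.
Flip position 5: 110001011110000 → 110011011110000
Read data bits from positions 3,5,6,7,9,10,11,12,13,14,15: 01101110000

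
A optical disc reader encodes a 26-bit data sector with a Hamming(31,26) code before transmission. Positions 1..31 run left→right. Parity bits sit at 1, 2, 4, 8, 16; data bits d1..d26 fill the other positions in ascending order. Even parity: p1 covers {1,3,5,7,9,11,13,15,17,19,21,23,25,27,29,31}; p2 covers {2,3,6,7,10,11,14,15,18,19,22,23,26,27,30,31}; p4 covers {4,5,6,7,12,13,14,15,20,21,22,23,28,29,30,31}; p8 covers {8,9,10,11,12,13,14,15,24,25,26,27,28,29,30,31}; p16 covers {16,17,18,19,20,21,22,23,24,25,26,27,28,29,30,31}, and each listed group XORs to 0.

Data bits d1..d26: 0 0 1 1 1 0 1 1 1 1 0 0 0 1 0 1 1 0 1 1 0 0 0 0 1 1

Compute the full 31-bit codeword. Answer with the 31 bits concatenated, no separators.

Place data at non-parity positions: p1 p2 0 p4 0 1 1 p8 1 0 1 1 1 1 0 p16 0 0 1 0 1 1 0 1 1 0 0 0 0 1 1
p1 (pos 1,3,5,7,9,11,13,15,17,19,21,23,25,27,29,31): XOR of data positions = 0⊕0⊕1⊕1⊕1⊕1⊕0⊕0⊕1⊕1⊕0⊕1⊕0⊕0⊕1 = 0
p2 (pos 2,3,6,7,10,11,14,15,18,19,22,23,26,27,30,31): XOR of data positions = 0⊕1⊕1⊕0⊕1⊕1⊕0⊕0⊕1⊕1⊕0⊕0⊕0⊕1⊕1 = 0
p4 (pos 4,5,6,7,12,13,14,15,20,21,22,23,28,29,30,31): XOR of data positions = 0⊕1⊕1⊕1⊕1⊕1⊕0⊕0⊕1⊕1⊕0⊕0⊕0⊕1⊕1 = 1
p8 (pos 8,9,10,11,12,13,14,15,24,25,26,27,28,29,30,31): XOR of data positions = 1⊕0⊕1⊕1⊕1⊕1⊕0⊕1⊕1⊕0⊕0⊕0⊕0⊕1⊕1 = 1
p16 (pos 16,17,18,19,20,21,22,23,24,25,26,27,28,29,30,31): XOR of data positions = 0⊕0⊕1⊕0⊕1⊕1⊕0⊕1⊕1⊕0⊕0⊕0⊕0⊕1⊕1 = 1
Codeword: 0001011110111101001011011000011

0001011110111101001011011000011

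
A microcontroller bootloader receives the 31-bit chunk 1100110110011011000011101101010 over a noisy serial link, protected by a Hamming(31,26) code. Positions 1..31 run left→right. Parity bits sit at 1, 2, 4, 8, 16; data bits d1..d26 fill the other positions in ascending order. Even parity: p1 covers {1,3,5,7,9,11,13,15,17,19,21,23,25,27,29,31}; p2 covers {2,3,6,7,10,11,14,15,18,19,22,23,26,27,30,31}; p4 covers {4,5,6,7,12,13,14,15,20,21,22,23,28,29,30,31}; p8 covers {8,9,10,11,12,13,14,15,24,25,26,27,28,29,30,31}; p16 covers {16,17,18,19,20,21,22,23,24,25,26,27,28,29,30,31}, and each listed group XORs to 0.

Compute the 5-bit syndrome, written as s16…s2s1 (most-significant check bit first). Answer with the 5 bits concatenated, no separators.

01010

s1 (pos 1,3,5,7,9,11,13,15,17,19,21,23,25,27,29,31): 1⊕0⊕1⊕0⊕1⊕0⊕1⊕1⊕0⊕0⊕1⊕1⊕1⊕0⊕0⊕0 = 0
s2 (pos 2,3,6,7,10,11,14,15,18,19,22,23,26,27,30,31): 1⊕0⊕1⊕0⊕0⊕0⊕0⊕1⊕0⊕0⊕1⊕1⊕1⊕0⊕1⊕0 = 1
s4 (pos 4,5,6,7,12,13,14,15,20,21,22,23,28,29,30,31): 0⊕1⊕1⊕0⊕1⊕1⊕0⊕1⊕0⊕1⊕1⊕1⊕1⊕0⊕1⊕0 = 0
s8 (pos 8,9,10,11,12,13,14,15,24,25,26,27,28,29,30,31): 1⊕1⊕0⊕0⊕1⊕1⊕0⊕1⊕0⊕1⊕1⊕0⊕1⊕0⊕1⊕0 = 1
s16 (pos 16,17,18,19,20,21,22,23,24,25,26,27,28,29,30,31): 1⊕0⊕0⊕0⊕0⊕1⊕1⊕1⊕0⊕1⊕1⊕0⊕1⊕0⊕1⊕0 = 0
Syndrome s16…s1 = 01010 → error at position 10.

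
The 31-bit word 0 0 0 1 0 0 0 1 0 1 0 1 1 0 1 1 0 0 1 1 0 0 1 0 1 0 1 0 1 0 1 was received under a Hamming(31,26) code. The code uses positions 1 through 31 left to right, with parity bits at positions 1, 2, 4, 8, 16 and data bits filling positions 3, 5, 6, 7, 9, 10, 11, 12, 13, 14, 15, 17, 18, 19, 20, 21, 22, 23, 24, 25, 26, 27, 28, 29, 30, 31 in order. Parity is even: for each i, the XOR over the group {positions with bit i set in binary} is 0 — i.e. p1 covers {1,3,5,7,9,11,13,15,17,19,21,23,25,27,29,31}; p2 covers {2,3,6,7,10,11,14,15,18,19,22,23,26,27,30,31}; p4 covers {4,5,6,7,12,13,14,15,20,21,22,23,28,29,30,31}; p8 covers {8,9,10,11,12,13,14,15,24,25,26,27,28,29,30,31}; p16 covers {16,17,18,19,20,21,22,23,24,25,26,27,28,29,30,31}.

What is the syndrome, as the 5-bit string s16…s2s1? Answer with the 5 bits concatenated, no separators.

s1 (pos 1,3,5,7,9,11,13,15,17,19,21,23,25,27,29,31): 0⊕0⊕0⊕0⊕0⊕0⊕1⊕1⊕0⊕1⊕0⊕1⊕1⊕1⊕1⊕1 = 0
s2 (pos 2,3,6,7,10,11,14,15,18,19,22,23,26,27,30,31): 0⊕0⊕0⊕0⊕1⊕0⊕0⊕1⊕0⊕1⊕0⊕1⊕0⊕1⊕0⊕1 = 0
s4 (pos 4,5,6,7,12,13,14,15,20,21,22,23,28,29,30,31): 1⊕0⊕0⊕0⊕1⊕1⊕0⊕1⊕1⊕0⊕0⊕1⊕0⊕1⊕0⊕1 = 0
s8 (pos 8,9,10,11,12,13,14,15,24,25,26,27,28,29,30,31): 1⊕0⊕1⊕0⊕1⊕1⊕0⊕1⊕0⊕1⊕0⊕1⊕0⊕1⊕0⊕1 = 1
s16 (pos 16,17,18,19,20,21,22,23,24,25,26,27,28,29,30,31): 1⊕0⊕0⊕1⊕1⊕0⊕0⊕1⊕0⊕1⊕0⊕1⊕0⊕1⊕0⊕1 = 0
Syndrome s16…s1 = 01000 → error at position 8.

01000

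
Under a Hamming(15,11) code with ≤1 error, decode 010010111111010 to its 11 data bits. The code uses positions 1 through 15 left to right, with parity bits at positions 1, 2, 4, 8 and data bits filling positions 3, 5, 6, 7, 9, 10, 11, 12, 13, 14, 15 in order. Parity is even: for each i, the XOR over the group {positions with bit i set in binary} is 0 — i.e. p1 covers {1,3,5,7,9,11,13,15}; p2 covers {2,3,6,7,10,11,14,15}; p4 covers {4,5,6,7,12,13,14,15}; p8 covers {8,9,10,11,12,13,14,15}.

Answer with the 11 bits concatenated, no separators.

s1 (pos 1,3,5,7,9,11,13,15): 0⊕0⊕1⊕1⊕1⊕1⊕0⊕0 = 0
s2 (pos 2,3,6,7,10,11,14,15): 1⊕0⊕0⊕1⊕1⊕1⊕1⊕0 = 1
s4 (pos 4,5,6,7,12,13,14,15): 0⊕1⊕0⊕1⊕1⊕0⊕1⊕0 = 0
s8 (pos 8,9,10,11,12,13,14,15): 1⊕1⊕1⊕1⊕1⊕0⊕1⊕0 = 0
Syndrome s8…s1 = 0010 → error at position 2.
Flip position 2: 010010111111010 → 000010111111010
Read data bits from positions 3,5,6,7,9,10,11,12,13,14,15: 01011111010

01011111010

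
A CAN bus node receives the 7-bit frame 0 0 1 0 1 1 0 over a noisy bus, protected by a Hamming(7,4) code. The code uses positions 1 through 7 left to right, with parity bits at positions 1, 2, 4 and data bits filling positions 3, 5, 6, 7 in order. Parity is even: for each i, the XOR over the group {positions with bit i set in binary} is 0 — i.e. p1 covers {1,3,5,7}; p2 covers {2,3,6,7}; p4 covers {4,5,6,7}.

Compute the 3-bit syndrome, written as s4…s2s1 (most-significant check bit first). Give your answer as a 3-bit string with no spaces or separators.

s1 (pos 1,3,5,7): 0⊕1⊕1⊕0 = 0
s2 (pos 2,3,6,7): 0⊕1⊕1⊕0 = 0
s4 (pos 4,5,6,7): 0⊕1⊕1⊕0 = 0
Syndrome s4…s1 = 000 → no error.

000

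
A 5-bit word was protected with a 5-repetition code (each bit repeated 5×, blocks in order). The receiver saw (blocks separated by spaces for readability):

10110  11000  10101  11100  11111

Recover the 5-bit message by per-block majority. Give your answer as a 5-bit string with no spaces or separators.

Block 1 (10110): 3 ones → 1
Block 2 (11000): 2 ones → 0
Block 3 (10101): 3 ones → 1
Block 4 (11100): 3 ones → 1
Block 5 (11111): 5 ones → 1

10111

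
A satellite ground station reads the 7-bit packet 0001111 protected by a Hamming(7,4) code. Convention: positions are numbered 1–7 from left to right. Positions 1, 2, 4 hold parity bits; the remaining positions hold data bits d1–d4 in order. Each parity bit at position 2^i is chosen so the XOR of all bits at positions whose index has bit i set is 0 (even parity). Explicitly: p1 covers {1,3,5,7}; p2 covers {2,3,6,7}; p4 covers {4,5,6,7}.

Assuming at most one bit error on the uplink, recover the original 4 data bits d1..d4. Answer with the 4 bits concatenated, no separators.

0111

s1 (pos 1,3,5,7): 0⊕0⊕1⊕1 = 0
s2 (pos 2,3,6,7): 0⊕0⊕1⊕1 = 0
s4 (pos 4,5,6,7): 1⊕1⊕1⊕1 = 0
Syndrome s4…s1 = 000 → no error.
Read data bits from positions 3,5,6,7: 0111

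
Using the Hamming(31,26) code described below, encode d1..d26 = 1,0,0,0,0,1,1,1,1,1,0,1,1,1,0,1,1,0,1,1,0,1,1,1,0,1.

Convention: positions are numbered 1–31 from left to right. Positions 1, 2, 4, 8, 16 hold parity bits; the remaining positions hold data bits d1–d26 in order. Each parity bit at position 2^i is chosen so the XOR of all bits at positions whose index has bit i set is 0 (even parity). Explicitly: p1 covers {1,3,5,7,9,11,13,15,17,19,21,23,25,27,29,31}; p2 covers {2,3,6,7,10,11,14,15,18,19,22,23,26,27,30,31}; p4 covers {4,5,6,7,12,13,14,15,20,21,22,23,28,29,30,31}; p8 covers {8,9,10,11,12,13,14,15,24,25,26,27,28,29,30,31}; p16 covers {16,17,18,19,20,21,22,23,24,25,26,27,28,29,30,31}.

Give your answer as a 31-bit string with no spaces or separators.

Place data at non-parity positions: p1 p2 1 p4 0 0 0 p8 0 1 1 1 1 1 0 p16 1 1 1 0 1 1 0 1 1 0 1 1 1 0 1
p1 (pos 1,3,5,7,9,11,13,15,17,19,21,23,25,27,29,31): XOR of data positions = 1⊕0⊕0⊕0⊕1⊕1⊕0⊕1⊕1⊕1⊕0⊕1⊕1⊕1⊕1 = 0
p2 (pos 2,3,6,7,10,11,14,15,18,19,22,23,26,27,30,31): XOR of data positions = 1⊕0⊕0⊕1⊕1⊕1⊕0⊕1⊕1⊕1⊕0⊕0⊕1⊕0⊕1 = 1
p4 (pos 4,5,6,7,12,13,14,15,20,21,22,23,28,29,30,31): XOR of data positions = 0⊕0⊕0⊕1⊕1⊕1⊕0⊕0⊕1⊕1⊕0⊕1⊕1⊕0⊕1 = 0
p8 (pos 8,9,10,11,12,13,14,15,24,25,26,27,28,29,30,31): XOR of data positions = 0⊕1⊕1⊕1⊕1⊕1⊕0⊕1⊕1⊕0⊕1⊕1⊕1⊕0⊕1 = 1
p16 (pos 16,17,18,19,20,21,22,23,24,25,26,27,28,29,30,31): XOR of data positions = 1⊕1⊕1⊕0⊕1⊕1⊕0⊕1⊕1⊕0⊕1⊕1⊕1⊕0⊕1 = 1
Codeword: 0110000101111101111011011011101

0110000101111101111011011011101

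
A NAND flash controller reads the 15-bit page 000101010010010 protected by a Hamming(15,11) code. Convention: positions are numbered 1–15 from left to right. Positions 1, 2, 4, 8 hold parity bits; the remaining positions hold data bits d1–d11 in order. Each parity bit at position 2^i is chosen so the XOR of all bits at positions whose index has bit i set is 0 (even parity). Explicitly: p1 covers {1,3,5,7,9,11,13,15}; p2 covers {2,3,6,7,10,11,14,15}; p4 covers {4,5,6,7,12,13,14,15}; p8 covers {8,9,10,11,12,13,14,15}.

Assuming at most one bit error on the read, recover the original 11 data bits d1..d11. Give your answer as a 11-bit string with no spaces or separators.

s1 (pos 1,3,5,7,9,11,13,15): 0⊕0⊕0⊕0⊕0⊕1⊕0⊕0 = 1
s2 (pos 2,3,6,7,10,11,14,15): 0⊕0⊕1⊕0⊕0⊕1⊕1⊕0 = 1
s4 (pos 4,5,6,7,12,13,14,15): 1⊕0⊕1⊕0⊕0⊕0⊕1⊕0 = 1
s8 (pos 8,9,10,11,12,13,14,15): 1⊕0⊕0⊕1⊕0⊕0⊕1⊕0 = 1
Syndrome s8…s1 = 1111 → error at position 15.
Flip position 15: 000101010010010 → 000101010010011
Read data bits from positions 3,5,6,7,9,10,11,12,13,14,15: 00100010011

00100010011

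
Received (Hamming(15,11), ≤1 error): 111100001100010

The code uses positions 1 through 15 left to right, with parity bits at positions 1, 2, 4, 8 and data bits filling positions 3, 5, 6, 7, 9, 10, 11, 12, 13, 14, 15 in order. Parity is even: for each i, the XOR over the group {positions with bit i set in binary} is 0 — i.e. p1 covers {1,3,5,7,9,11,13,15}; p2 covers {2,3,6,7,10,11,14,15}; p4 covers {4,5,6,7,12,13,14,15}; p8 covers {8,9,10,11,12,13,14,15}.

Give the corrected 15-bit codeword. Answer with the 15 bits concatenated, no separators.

s1 (pos 1,3,5,7,9,11,13,15): 1⊕1⊕0⊕0⊕1⊕0⊕0⊕0 = 1
s2 (pos 2,3,6,7,10,11,14,15): 1⊕1⊕0⊕0⊕1⊕0⊕1⊕0 = 0
s4 (pos 4,5,6,7,12,13,14,15): 1⊕0⊕0⊕0⊕0⊕0⊕1⊕0 = 0
s8 (pos 8,9,10,11,12,13,14,15): 0⊕1⊕1⊕0⊕0⊕0⊕1⊕0 = 1
Syndrome s8…s1 = 1001 → error at position 9.
Flip position 9: 111100001100010 → 111100000100010

111100000100010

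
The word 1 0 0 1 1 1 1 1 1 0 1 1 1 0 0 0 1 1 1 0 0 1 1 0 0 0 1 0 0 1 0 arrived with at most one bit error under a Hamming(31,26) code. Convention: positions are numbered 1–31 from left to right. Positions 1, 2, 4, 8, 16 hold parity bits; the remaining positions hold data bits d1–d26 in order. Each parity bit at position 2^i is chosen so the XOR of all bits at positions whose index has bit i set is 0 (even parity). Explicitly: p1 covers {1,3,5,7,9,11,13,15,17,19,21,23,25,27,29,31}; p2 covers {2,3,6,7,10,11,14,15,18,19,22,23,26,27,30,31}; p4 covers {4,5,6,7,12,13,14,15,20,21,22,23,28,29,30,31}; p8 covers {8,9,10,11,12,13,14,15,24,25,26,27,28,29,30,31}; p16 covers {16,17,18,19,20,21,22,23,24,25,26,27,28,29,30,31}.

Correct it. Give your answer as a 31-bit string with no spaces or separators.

1001111110111000111001100010000

s1 (pos 1,3,5,7,9,11,13,15,17,19,21,23,25,27,29,31): 1⊕0⊕1⊕1⊕1⊕1⊕1⊕0⊕1⊕1⊕0⊕1⊕0⊕1⊕0⊕0 = 0
s2 (pos 2,3,6,7,10,11,14,15,18,19,22,23,26,27,30,31): 0⊕0⊕1⊕1⊕0⊕1⊕0⊕0⊕1⊕1⊕1⊕1⊕0⊕1⊕1⊕0 = 1
s4 (pos 4,5,6,7,12,13,14,15,20,21,22,23,28,29,30,31): 1⊕1⊕1⊕1⊕1⊕1⊕0⊕0⊕0⊕0⊕1⊕1⊕0⊕0⊕1⊕0 = 1
s8 (pos 8,9,10,11,12,13,14,15,24,25,26,27,28,29,30,31): 1⊕1⊕0⊕1⊕1⊕1⊕0⊕0⊕0⊕0⊕0⊕1⊕0⊕0⊕1⊕0 = 1
s16 (pos 16,17,18,19,20,21,22,23,24,25,26,27,28,29,30,31): 0⊕1⊕1⊕1⊕0⊕0⊕1⊕1⊕0⊕0⊕0⊕1⊕0⊕0⊕1⊕0 = 1
Syndrome s16…s1 = 11110 → error at position 30.
Flip position 30: 1001111110111000111001100010010 → 1001111110111000111001100010000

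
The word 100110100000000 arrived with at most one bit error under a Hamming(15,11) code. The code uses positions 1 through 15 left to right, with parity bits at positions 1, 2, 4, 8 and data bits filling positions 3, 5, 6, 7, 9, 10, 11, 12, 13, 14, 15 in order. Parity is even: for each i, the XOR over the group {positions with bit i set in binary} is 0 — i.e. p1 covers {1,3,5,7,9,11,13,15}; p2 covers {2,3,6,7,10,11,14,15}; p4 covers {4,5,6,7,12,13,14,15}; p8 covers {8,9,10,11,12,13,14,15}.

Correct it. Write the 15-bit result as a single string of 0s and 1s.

100110000000000

s1 (pos 1,3,5,7,9,11,13,15): 1⊕0⊕1⊕1⊕0⊕0⊕0⊕0 = 1
s2 (pos 2,3,6,7,10,11,14,15): 0⊕0⊕0⊕1⊕0⊕0⊕0⊕0 = 1
s4 (pos 4,5,6,7,12,13,14,15): 1⊕1⊕0⊕1⊕0⊕0⊕0⊕0 = 1
s8 (pos 8,9,10,11,12,13,14,15): 0⊕0⊕0⊕0⊕0⊕0⊕0⊕0 = 0
Syndrome s8…s1 = 0111 → error at position 7.
Flip position 7: 100110100000000 → 100110000000000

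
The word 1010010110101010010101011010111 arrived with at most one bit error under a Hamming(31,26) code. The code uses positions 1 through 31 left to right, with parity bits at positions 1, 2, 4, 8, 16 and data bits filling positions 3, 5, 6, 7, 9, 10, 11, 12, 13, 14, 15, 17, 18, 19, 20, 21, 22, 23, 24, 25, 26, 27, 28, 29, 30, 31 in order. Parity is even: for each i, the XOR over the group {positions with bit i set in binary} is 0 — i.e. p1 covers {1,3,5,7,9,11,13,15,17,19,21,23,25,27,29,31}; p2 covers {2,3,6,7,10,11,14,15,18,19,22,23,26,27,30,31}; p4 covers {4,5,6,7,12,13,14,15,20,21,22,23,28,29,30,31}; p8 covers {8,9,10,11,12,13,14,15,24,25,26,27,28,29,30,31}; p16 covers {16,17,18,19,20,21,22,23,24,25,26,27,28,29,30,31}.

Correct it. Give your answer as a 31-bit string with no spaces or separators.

1010010110101010010101011110111

s1 (pos 1,3,5,7,9,11,13,15,17,19,21,23,25,27,29,31): 1⊕1⊕0⊕0⊕1⊕1⊕1⊕1⊕0⊕0⊕0⊕0⊕1⊕1⊕1⊕1 = 0
s2 (pos 2,3,6,7,10,11,14,15,18,19,22,23,26,27,30,31): 0⊕1⊕1⊕0⊕0⊕1⊕0⊕1⊕1⊕0⊕1⊕0⊕0⊕1⊕1⊕1 = 1
s4 (pos 4,5,6,7,12,13,14,15,20,21,22,23,28,29,30,31): 0⊕0⊕1⊕0⊕0⊕1⊕0⊕1⊕1⊕0⊕1⊕0⊕0⊕1⊕1⊕1 = 0
s8 (pos 8,9,10,11,12,13,14,15,24,25,26,27,28,29,30,31): 1⊕1⊕0⊕1⊕0⊕1⊕0⊕1⊕1⊕1⊕0⊕1⊕0⊕1⊕1⊕1 = 1
s16 (pos 16,17,18,19,20,21,22,23,24,25,26,27,28,29,30,31): 0⊕0⊕1⊕0⊕1⊕0⊕1⊕0⊕1⊕1⊕0⊕1⊕0⊕1⊕1⊕1 = 1
Syndrome s16…s1 = 11010 → error at position 26.
Flip position 26: 1010010110101010010101011010111 → 1010010110101010010101011110111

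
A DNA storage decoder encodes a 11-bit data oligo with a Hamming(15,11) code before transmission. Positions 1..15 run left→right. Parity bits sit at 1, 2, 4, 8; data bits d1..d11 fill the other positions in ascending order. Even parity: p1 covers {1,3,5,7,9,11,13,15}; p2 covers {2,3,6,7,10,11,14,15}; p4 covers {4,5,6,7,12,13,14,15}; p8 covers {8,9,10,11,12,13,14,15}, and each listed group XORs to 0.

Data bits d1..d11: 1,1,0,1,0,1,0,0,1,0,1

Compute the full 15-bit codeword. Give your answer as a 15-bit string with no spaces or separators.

101010110100101

Place data at non-parity positions: p1 p2 1 p4 1 0 1 p8 0 1 0 0 1 0 1
p1 (pos 1,3,5,7,9,11,13,15): XOR of data positions = 1⊕1⊕1⊕0⊕0⊕1⊕1 = 1
p2 (pos 2,3,6,7,10,11,14,15): XOR of data positions = 1⊕0⊕1⊕1⊕0⊕0⊕1 = 0
p4 (pos 4,5,6,7,12,13,14,15): XOR of data positions = 1⊕0⊕1⊕0⊕1⊕0⊕1 = 0
p8 (pos 8,9,10,11,12,13,14,15): XOR of data positions = 0⊕1⊕0⊕0⊕1⊕0⊕1 = 1
Codeword: 101010110100101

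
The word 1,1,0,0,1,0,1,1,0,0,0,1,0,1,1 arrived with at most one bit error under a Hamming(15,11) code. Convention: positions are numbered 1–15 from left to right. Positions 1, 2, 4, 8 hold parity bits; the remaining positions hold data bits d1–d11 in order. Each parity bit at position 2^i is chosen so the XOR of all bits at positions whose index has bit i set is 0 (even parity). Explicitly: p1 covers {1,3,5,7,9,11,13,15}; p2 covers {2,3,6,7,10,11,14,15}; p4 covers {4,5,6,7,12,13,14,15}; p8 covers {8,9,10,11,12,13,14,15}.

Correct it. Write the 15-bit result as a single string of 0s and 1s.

110110110001011

s1 (pos 1,3,5,7,9,11,13,15): 1⊕0⊕1⊕1⊕0⊕0⊕0⊕1 = 0
s2 (pos 2,3,6,7,10,11,14,15): 1⊕0⊕0⊕1⊕0⊕0⊕1⊕1 = 0
s4 (pos 4,5,6,7,12,13,14,15): 0⊕1⊕0⊕1⊕1⊕0⊕1⊕1 = 1
s8 (pos 8,9,10,11,12,13,14,15): 1⊕0⊕0⊕0⊕1⊕0⊕1⊕1 = 0
Syndrome s8…s1 = 0100 → error at position 4.
Flip position 4: 110010110001011 → 110110110001011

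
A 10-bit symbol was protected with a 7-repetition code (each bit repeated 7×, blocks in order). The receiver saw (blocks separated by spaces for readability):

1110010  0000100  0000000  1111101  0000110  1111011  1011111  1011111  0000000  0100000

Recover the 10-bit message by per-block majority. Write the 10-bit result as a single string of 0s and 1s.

1001011100

Block 1 (1110010): 4 ones → 1
Block 2 (0000100): 1 one → 0
Block 3 (0000000): 0 ones → 0
Block 4 (1111101): 6 ones → 1
Block 5 (0000110): 2 ones → 0
Block 6 (1111011): 6 ones → 1
Block 7 (1011111): 6 ones → 1
Block 8 (1011111): 6 ones → 1
Block 9 (0000000): 0 ones → 0
Block 10 (0100000): 1 one → 0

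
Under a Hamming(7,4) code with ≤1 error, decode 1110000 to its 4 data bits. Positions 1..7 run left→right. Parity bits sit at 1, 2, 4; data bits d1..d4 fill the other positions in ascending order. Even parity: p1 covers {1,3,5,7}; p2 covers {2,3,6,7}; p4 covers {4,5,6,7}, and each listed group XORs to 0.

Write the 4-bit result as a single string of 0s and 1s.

1000

s1 (pos 1,3,5,7): 1⊕1⊕0⊕0 = 0
s2 (pos 2,3,6,7): 1⊕1⊕0⊕0 = 0
s4 (pos 4,5,6,7): 0⊕0⊕0⊕0 = 0
Syndrome s4…s1 = 000 → no error.
Read data bits from positions 3,5,6,7: 1000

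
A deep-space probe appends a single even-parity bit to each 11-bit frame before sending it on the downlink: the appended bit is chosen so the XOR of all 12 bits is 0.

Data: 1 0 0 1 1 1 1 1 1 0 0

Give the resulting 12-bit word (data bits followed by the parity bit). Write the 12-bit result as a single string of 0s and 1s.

XOR of the 11 data bits: 1⊕0⊕0⊕1⊕1⊕1⊕1⊕1⊕1⊕0⊕0 = 1
Parity bit = 1 (so all 12 bits XOR to 0).

100111111001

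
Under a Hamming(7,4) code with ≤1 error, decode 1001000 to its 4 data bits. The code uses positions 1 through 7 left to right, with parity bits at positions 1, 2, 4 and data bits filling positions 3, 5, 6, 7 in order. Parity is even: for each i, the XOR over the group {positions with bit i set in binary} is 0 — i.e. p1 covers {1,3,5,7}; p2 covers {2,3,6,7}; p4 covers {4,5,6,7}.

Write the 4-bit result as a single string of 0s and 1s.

0100

s1 (pos 1,3,5,7): 1⊕0⊕0⊕0 = 1
s2 (pos 2,3,6,7): 0⊕0⊕0⊕0 = 0
s4 (pos 4,5,6,7): 1⊕0⊕0⊕0 = 1
Syndrome s4…s1 = 101 → error at position 5.
Flip position 5: 1001000 → 1001100
Read data bits from positions 3,5,6,7: 0100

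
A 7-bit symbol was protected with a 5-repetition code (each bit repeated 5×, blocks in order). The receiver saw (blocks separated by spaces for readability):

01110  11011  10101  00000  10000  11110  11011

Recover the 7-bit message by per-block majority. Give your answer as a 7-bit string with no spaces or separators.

Block 1 (01110): 3 ones → 1
Block 2 (11011): 4 ones → 1
Block 3 (10101): 3 ones → 1
Block 4 (00000): 0 ones → 0
Block 5 (10000): 1 one → 0
Block 6 (11110): 4 ones → 1
Block 7 (11011): 4 ones → 1

1110011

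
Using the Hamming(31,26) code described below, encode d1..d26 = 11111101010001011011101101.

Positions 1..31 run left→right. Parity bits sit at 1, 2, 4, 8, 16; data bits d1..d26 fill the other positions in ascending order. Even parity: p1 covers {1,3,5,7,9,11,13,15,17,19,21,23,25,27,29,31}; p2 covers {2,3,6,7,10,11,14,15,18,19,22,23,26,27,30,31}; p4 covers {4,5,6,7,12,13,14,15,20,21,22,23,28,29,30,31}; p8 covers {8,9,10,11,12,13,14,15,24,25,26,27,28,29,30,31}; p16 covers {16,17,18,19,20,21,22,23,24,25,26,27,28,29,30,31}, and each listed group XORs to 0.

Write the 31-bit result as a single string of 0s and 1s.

1110111011010101001011011101101

Place data at non-parity positions: p1 p2 1 p4 1 1 1 p8 1 1 0 1 0 1 0 p16 0 0 1 0 1 1 0 1 1 1 0 1 1 0 1
p1 (pos 1,3,5,7,9,11,13,15,17,19,21,23,25,27,29,31): XOR of data positions = 1⊕1⊕1⊕1⊕0⊕0⊕0⊕0⊕1⊕1⊕0⊕1⊕0⊕1⊕1 = 1
p2 (pos 2,3,6,7,10,11,14,15,18,19,22,23,26,27,30,31): XOR of data positions = 1⊕1⊕1⊕1⊕0⊕1⊕0⊕0⊕1⊕1⊕0⊕1⊕0⊕0⊕1 = 1
p4 (pos 4,5,6,7,12,13,14,15,20,21,22,23,28,29,30,31): XOR of data positions = 1⊕1⊕1⊕1⊕0⊕1⊕0⊕0⊕1⊕1⊕0⊕1⊕1⊕0⊕1 = 0
p8 (pos 8,9,10,11,12,13,14,15,24,25,26,27,28,29,30,31): XOR of data positions = 1⊕1⊕0⊕1⊕0⊕1⊕0⊕1⊕1⊕1⊕0⊕1⊕1⊕0⊕1 = 0
p16 (pos 16,17,18,19,20,21,22,23,24,25,26,27,28,29,30,31): XOR of data positions = 0⊕0⊕1⊕0⊕1⊕1⊕0⊕1⊕1⊕1⊕0⊕1⊕1⊕0⊕1 = 1
Codeword: 1110111011010101001011011101101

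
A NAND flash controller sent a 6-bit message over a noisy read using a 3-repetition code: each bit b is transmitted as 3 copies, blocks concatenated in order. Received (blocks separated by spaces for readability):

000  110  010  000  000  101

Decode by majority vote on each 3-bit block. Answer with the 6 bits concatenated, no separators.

Block 1 (000): 0 ones → 0
Block 2 (110): 2 ones → 1
Block 3 (010): 1 one → 0
Block 4 (000): 0 ones → 0
Block 5 (000): 0 ones → 0
Block 6 (101): 2 ones → 1

010001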